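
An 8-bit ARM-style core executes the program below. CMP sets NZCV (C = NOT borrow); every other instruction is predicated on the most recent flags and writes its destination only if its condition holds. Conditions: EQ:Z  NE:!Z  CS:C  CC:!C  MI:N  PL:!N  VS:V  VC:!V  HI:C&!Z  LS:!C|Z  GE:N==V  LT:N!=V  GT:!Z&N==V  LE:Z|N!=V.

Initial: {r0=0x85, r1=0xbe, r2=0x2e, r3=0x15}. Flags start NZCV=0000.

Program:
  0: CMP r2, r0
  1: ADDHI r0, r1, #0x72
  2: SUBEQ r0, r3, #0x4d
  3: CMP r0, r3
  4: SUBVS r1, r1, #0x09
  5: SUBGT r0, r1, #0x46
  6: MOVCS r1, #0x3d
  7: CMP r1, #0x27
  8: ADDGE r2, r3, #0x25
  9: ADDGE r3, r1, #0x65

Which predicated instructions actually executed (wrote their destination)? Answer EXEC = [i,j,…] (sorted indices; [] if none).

EXEC = [4,6,8,9]

0: ✓ CMP  NZCV=1001
1: · ADDHI
2: · SUBEQ
3: ✓ CMP  NZCV=0011
4: ✓ SUBVS  r1←0xb5
5: · SUBGT
6: ✓ MOVCS  r1←0x3d
7: ✓ CMP  NZCV=0010
8: ✓ ADDGE  r2←0x3a
9: ✓ ADDGE  r3←0xa2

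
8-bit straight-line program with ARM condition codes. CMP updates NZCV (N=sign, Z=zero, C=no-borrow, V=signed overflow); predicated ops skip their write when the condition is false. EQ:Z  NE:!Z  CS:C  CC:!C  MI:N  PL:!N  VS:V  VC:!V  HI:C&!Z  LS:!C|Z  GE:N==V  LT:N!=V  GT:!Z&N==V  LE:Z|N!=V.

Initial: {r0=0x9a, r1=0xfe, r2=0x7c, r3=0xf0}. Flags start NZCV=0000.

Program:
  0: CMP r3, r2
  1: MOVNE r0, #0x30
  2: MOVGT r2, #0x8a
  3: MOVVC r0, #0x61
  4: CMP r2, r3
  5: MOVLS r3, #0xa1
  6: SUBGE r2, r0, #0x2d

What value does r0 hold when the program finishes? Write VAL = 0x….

[0] flags=0011 → (cmp)
[1] flags=0011 NE?T → r0=0x30
[2] flags=0011 GT?F → skip
[3] flags=0011 VC?F → skip
[4] flags=1001 → (cmp)
[5] flags=1001 LS?T → r3=0xa1
[6] flags=1001 GE?T → r2=0x03

VAL = 0x30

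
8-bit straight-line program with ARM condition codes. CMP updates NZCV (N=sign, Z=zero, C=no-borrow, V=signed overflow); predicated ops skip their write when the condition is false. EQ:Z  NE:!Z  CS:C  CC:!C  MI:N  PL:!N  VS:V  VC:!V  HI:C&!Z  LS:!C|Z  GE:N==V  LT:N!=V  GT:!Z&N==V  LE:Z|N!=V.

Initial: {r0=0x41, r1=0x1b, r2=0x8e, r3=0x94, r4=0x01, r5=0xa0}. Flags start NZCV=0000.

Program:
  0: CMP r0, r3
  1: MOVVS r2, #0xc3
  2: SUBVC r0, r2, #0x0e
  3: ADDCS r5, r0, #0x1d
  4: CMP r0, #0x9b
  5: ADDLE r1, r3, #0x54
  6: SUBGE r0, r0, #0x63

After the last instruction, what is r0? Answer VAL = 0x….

[0] flags=1001 → (cmp)
[1] flags=1001 VS?T → r2=0xc3
[2] flags=1001 VC?F → skip
[3] flags=1001 CS?F → skip
[4] flags=1001 → (cmp)
[5] flags=1001 LE?F → skip
[6] flags=1001 GE?T → r0=0xde

VAL = 0xde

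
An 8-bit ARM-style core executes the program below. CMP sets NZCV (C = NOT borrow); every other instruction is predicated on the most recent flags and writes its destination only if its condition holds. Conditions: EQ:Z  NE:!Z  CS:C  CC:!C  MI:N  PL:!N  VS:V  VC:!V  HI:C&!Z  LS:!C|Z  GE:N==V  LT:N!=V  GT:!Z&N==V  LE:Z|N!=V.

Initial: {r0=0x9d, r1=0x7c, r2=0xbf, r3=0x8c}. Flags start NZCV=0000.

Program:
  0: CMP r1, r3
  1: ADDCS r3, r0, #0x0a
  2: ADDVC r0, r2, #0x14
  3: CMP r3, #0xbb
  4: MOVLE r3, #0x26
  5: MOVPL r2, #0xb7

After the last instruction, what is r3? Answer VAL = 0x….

[0] flags=1001 → (cmp)
[1] flags=1001 CS?F → skip
[2] flags=1001 VC?F → skip
[3] flags=1000 → (cmp)
[4] flags=1000 LE?T → r3=0x26
[5] flags=1000 PL?F → skip

VAL = 0x26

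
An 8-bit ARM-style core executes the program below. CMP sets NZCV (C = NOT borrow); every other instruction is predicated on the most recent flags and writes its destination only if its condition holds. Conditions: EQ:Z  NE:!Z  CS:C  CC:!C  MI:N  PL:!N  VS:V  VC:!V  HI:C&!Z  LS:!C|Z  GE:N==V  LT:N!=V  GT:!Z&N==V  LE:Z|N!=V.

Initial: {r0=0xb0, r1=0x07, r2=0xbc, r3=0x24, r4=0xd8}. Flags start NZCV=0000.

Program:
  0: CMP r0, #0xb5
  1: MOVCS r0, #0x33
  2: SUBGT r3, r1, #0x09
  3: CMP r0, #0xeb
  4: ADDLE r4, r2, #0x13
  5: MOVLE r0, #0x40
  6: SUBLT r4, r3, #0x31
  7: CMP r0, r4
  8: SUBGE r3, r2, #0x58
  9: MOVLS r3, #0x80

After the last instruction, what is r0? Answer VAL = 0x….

VAL = 0x40

0: ✓ CMP  NZCV=1000
1: · MOVCS
2: · SUBGT
3: ✓ CMP  NZCV=1000
4: ✓ ADDLE  r4←0xcf
5: ✓ MOVLE  r0←0x40
6: ✓ SUBLT  r4←0xf3
7: ✓ CMP  NZCV=0000
8: ✓ SUBGE  r3←0x64
9: ✓ MOVLS  r3←0x80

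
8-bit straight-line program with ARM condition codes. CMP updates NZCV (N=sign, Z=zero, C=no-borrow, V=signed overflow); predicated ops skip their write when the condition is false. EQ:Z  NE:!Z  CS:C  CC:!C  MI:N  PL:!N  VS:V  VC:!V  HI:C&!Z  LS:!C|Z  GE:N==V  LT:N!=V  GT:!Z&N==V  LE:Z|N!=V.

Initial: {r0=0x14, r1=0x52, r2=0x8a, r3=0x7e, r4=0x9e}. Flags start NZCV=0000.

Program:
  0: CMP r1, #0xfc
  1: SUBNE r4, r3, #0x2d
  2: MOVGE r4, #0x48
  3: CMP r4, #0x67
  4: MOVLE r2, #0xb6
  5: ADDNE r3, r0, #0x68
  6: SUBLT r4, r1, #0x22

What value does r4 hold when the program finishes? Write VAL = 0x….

VAL = 0x30

[0] flags=0000 → (cmp)
[1] flags=0000 NE?T → r4=0x51
[2] flags=0000 GE?T → r4=0x48
[3] flags=1000 → (cmp)
[4] flags=1000 LE?T → r2=0xb6
[5] flags=1000 NE?T → r3=0x7c
[6] flags=1000 LT?T → r4=0x30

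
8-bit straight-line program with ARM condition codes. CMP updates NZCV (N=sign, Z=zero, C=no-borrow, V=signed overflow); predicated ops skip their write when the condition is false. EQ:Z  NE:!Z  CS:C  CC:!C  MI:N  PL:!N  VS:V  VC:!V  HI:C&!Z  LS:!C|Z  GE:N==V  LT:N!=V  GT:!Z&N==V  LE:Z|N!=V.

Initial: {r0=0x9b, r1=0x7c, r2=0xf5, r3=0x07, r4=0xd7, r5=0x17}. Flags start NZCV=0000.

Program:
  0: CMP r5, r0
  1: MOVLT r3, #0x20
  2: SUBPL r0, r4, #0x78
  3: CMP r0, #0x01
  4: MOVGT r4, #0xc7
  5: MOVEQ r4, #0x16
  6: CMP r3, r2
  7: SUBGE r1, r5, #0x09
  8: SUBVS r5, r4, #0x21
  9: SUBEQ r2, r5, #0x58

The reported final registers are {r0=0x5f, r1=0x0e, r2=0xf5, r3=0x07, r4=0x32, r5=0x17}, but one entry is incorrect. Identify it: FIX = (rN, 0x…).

FIX = (r4, 0xc7)

0: ✓ CMP  NZCV=0000
1: · MOVLT
2: ✓ SUBPL  r0←0x5f
3: ✓ CMP  NZCV=0010
4: ✓ MOVGT  r4←0xc7
5: · MOVEQ
6: ✓ CMP  NZCV=0000
7: ✓ SUBGE  r1←0x0e
8: · SUBVS
9: · SUBEQ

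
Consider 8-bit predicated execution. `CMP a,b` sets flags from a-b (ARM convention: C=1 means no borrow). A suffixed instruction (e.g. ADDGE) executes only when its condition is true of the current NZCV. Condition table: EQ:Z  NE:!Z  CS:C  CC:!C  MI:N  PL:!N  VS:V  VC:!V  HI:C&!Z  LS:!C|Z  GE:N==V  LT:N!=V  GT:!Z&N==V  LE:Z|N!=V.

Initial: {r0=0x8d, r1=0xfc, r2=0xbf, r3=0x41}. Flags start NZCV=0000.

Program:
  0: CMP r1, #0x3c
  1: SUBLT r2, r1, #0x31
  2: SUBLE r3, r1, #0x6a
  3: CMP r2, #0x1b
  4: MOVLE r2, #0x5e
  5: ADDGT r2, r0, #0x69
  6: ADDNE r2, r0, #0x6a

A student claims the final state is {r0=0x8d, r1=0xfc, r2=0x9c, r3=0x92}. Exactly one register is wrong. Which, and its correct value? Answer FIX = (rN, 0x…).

0: ✓ CMP  NZCV=1010
1: ✓ SUBLT  r2←0xcb
2: ✓ SUBLE  r3←0x92
3: ✓ CMP  NZCV=1010
4: ✓ MOVLE  r2←0x5e
5: · ADDGT
6: ✓ ADDNE  r2←0xf7

FIX = (r2, 0xf7)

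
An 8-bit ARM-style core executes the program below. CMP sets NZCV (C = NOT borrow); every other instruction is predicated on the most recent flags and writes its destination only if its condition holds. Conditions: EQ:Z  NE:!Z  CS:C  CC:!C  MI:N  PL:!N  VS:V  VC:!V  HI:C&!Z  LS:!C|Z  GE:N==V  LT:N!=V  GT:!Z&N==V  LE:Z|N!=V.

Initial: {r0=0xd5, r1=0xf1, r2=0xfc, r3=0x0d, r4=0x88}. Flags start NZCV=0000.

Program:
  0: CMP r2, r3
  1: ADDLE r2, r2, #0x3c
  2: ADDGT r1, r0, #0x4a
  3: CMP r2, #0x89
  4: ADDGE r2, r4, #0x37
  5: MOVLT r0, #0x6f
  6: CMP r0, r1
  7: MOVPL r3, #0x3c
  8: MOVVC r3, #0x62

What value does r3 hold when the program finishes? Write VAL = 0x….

VAL = 0x62

[0] flags=1010 → (cmp)
[1] flags=1010 LE?T → r2=0x38
[2] flags=1010 GT?F → skip
[3] flags=1001 → (cmp)
[4] flags=1001 GE?T → r2=0xbf
[5] flags=1001 LT?F → skip
[6] flags=1000 → (cmp)
[7] flags=1000 PL?F → skip
[8] flags=1000 VC?T → r3=0x62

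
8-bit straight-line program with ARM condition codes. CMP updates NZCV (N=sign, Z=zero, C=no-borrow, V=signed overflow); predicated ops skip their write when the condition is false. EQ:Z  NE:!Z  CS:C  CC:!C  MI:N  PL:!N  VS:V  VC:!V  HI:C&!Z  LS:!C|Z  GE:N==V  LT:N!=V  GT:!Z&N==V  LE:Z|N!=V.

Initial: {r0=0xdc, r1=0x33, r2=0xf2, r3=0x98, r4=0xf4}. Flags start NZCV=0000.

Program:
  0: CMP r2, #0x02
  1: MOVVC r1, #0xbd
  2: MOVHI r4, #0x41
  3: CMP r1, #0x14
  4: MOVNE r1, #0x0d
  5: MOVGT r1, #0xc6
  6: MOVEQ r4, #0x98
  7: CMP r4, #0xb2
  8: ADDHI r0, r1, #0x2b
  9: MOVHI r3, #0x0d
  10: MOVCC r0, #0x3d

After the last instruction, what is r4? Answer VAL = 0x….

VAL = 0x41

0: ✓ CMP  NZCV=1010
1: ✓ MOVVC  r1←0xbd
2: ✓ MOVHI  r4←0x41
3: ✓ CMP  NZCV=1010
4: ✓ MOVNE  r1←0x0d
5: · MOVGT
6: · MOVEQ
7: ✓ CMP  NZCV=1001
8: · ADDHI
9: · MOVHI
10: ✓ MOVCC  r0←0x3d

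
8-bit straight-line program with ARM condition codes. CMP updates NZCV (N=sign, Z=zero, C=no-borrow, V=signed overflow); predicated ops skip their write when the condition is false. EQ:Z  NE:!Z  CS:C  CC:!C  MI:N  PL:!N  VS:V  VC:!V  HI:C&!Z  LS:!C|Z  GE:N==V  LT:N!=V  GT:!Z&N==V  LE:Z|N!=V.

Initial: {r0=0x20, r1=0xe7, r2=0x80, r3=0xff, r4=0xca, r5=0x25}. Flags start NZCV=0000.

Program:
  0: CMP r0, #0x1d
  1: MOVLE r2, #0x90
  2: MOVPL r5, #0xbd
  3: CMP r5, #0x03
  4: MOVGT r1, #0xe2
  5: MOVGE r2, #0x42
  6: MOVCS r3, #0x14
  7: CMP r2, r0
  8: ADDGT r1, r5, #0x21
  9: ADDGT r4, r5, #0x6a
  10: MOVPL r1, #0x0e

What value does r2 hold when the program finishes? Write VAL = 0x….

VAL = 0x80

0: ✓ CMP  NZCV=0010
1: · MOVLE
2: ✓ MOVPL  r5←0xbd
3: ✓ CMP  NZCV=1010
4: · MOVGT
5: · MOVGE
6: ✓ MOVCS  r3←0x14
7: ✓ CMP  NZCV=0011
8: · ADDGT
9: · ADDGT
10: ✓ MOVPL  r1←0x0e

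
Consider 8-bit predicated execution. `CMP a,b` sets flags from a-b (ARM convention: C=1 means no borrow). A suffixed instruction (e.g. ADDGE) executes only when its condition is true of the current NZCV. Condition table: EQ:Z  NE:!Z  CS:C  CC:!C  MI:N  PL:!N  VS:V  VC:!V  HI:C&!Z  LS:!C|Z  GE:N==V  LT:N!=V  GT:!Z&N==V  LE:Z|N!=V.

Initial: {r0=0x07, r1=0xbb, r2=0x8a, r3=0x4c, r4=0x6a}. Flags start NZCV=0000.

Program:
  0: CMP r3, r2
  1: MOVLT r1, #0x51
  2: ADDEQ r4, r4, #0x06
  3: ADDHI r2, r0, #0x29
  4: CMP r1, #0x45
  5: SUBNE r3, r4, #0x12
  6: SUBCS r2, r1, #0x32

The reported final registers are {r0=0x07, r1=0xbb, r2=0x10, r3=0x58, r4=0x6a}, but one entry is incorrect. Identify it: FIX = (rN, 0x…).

FIX = (r2, 0x89)

0: ✓ CMP  NZCV=1001
1: · MOVLT
2: · ADDEQ
3: · ADDHI
4: ✓ CMP  NZCV=0011
5: ✓ SUBNE  r3←0x58
6: ✓ SUBCS  r2←0x89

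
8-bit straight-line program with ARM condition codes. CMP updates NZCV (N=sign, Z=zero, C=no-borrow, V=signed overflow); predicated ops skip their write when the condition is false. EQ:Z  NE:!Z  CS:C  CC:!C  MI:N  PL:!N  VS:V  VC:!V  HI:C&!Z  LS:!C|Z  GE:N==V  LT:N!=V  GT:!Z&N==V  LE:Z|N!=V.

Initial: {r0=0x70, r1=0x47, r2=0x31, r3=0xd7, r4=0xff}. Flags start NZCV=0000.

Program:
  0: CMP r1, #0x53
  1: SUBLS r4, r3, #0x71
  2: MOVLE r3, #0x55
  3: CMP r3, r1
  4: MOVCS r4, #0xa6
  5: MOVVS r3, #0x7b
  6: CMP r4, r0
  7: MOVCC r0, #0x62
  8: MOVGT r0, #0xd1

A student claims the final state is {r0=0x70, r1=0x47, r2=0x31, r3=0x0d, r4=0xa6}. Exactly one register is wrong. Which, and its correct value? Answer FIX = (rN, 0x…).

0: ✓ CMP  NZCV=1000
1: ✓ SUBLS  r4←0x66
2: ✓ MOVLE  r3←0x55
3: ✓ CMP  NZCV=0010
4: ✓ MOVCS  r4←0xa6
5: · MOVVS
6: ✓ CMP  NZCV=0011
7: · MOVCC
8: · MOVGT

FIX = (r3, 0x55)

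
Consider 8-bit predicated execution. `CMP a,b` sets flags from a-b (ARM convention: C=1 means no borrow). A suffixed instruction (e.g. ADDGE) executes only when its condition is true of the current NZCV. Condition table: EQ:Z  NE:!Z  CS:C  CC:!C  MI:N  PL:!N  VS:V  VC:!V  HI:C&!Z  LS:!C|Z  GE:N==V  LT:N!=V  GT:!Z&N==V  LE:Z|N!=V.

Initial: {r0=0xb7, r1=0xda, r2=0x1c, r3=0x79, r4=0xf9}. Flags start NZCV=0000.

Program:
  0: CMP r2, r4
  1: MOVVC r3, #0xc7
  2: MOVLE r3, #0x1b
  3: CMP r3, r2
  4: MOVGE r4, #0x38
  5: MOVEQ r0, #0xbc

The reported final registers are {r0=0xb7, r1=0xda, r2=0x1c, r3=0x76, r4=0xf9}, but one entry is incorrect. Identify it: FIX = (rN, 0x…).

FIX = (r3, 0xc7)

0: ✓ CMP  NZCV=0000
1: ✓ MOVVC  r3←0xc7
2: · MOVLE
3: ✓ CMP  NZCV=1010
4: · MOVGE
5: · MOVEQ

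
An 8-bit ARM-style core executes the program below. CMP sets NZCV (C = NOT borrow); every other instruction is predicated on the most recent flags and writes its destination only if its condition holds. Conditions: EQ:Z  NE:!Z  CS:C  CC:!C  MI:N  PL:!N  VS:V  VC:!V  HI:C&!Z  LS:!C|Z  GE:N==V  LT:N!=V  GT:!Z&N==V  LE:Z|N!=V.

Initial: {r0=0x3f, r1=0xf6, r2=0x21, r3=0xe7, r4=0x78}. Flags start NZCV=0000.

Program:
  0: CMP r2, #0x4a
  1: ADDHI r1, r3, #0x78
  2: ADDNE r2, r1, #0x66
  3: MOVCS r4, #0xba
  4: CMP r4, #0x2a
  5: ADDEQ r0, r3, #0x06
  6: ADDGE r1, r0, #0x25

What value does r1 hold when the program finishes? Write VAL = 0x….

VAL = 0x64

[0] flags=1000 → (cmp)
[1] flags=1000 HI?F → skip
[2] flags=1000 NE?T → r2=0x5c
[3] flags=1000 CS?F → skip
[4] flags=0010 → (cmp)
[5] flags=0010 EQ?F → skip
[6] flags=0010 GE?T → r1=0x64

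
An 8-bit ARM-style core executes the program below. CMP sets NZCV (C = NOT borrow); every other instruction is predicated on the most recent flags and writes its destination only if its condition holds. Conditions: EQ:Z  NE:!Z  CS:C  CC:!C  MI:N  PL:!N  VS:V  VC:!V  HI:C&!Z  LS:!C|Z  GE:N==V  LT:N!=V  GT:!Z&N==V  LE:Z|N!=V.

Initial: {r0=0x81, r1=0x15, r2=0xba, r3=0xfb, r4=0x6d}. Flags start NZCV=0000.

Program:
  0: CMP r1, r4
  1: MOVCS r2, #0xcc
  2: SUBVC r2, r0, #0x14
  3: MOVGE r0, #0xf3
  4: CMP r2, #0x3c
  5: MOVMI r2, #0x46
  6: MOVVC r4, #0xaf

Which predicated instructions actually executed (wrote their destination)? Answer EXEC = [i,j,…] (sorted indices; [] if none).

EXEC = [2,6]

[0] flags=1000 → (cmp)
[1] flags=1000 CS?F → skip
[2] flags=1000 VC?T → r2=0x6d
[3] flags=1000 GE?F → skip
[4] flags=0010 → (cmp)
[5] flags=0010 MI?F → skip
[6] flags=0010 VC?T → r4=0xaf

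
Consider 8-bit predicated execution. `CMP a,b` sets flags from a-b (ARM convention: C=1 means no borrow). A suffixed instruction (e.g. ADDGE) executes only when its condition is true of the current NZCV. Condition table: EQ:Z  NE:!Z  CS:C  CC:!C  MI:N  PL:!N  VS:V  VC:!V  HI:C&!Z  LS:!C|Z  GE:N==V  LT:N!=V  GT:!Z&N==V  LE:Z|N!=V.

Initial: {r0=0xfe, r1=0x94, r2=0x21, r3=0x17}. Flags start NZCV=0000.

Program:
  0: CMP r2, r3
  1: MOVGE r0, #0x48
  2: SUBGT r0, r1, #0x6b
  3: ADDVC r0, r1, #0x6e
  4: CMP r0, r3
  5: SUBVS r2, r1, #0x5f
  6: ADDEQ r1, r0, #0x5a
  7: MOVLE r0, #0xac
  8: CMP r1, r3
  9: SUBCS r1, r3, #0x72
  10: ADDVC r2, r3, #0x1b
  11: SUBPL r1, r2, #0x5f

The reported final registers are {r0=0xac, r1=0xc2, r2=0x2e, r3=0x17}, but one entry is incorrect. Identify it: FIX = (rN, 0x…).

FIX = (r2, 0x21)

[0] flags=0010 → (cmp)
[1] flags=0010 GE?T → r0=0x48
[2] flags=0010 GT?T → r0=0x29
[3] flags=0010 VC?T → r0=0x02
[4] flags=1000 → (cmp)
[5] flags=1000 VS?F → skip
[6] flags=1000 EQ?F → skip
[7] flags=1000 LE?T → r0=0xac
[8] flags=0011 → (cmp)
[9] flags=0011 CS?T → r1=0xa5
[10] flags=0011 VC?F → skip
[11] flags=0011 PL?T → r1=0xc2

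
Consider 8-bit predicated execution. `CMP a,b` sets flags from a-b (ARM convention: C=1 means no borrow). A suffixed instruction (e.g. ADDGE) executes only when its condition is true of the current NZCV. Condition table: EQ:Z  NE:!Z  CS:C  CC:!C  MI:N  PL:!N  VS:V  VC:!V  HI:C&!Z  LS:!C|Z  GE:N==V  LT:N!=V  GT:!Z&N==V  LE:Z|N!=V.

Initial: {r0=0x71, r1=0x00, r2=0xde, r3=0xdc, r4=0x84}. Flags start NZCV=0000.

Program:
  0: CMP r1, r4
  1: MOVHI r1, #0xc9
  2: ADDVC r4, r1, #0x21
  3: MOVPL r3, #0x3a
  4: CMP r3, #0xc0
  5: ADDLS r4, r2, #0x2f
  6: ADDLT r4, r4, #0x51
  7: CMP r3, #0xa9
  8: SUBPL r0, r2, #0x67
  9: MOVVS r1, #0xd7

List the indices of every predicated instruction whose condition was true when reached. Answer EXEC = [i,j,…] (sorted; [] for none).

EXEC = [2,3,5,9]

[0] flags=0000 → (cmp)
[1] flags=0000 HI?F → skip
[2] flags=0000 VC?T → r4=0x21
[3] flags=0000 PL?T → r3=0x3a
[4] flags=0000 → (cmp)
[5] flags=0000 LS?T → r4=0x0d
[6] flags=0000 LT?F → skip
[7] flags=1001 → (cmp)
[8] flags=1001 PL?F → skip
[9] flags=1001 VS?T → r1=0xd7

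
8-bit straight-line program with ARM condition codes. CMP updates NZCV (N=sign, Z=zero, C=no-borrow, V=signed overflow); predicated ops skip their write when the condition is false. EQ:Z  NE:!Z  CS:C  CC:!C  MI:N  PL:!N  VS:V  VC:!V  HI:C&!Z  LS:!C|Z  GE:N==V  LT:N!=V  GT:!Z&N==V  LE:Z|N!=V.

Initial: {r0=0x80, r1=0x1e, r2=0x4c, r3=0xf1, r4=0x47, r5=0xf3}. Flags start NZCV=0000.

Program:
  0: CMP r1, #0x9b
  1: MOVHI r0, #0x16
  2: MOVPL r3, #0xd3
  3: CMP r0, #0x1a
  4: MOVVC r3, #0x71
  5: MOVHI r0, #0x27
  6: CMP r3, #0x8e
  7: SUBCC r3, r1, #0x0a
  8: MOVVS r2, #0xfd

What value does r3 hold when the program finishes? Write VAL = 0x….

VAL = 0xf1

0: ✓ CMP  NZCV=1001
1: · MOVHI
2: · MOVPL
3: ✓ CMP  NZCV=0011
4: · MOVVC
5: ✓ MOVHI  r0←0x27
6: ✓ CMP  NZCV=0010
7: · SUBCC
8: · MOVVS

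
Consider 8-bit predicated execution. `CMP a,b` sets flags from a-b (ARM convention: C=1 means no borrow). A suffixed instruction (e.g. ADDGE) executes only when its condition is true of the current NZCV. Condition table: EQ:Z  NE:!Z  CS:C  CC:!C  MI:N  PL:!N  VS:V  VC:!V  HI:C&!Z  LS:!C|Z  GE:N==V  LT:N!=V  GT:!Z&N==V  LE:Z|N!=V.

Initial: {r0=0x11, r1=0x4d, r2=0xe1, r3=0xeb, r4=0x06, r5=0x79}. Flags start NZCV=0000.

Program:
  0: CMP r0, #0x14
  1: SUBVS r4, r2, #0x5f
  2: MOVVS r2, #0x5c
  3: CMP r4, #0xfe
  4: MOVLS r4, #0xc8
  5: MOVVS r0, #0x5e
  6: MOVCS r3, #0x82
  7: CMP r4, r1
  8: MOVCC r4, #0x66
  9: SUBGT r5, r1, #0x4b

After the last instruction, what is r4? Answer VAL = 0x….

VAL = 0xc8

[0] flags=1000 → (cmp)
[1] flags=1000 VS?F → skip
[2] flags=1000 VS?F → skip
[3] flags=0000 → (cmp)
[4] flags=0000 LS?T → r4=0xc8
[5] flags=0000 VS?F → skip
[6] flags=0000 CS?F → skip
[7] flags=0011 → (cmp)
[8] flags=0011 CC?F → skip
[9] flags=0011 GT?F → skip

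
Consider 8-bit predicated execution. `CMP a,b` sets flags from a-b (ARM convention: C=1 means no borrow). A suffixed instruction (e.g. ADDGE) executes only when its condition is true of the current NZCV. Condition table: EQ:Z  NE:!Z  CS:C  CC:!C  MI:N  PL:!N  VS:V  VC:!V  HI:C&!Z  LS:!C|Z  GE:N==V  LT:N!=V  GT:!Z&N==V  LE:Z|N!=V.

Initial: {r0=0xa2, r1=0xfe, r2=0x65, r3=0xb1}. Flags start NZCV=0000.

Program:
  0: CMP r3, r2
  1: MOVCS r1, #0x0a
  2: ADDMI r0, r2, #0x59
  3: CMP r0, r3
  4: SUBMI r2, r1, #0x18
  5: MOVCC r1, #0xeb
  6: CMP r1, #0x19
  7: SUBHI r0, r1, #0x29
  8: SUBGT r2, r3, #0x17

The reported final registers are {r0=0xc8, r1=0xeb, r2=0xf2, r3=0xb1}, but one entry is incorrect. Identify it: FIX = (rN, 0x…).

FIX = (r0, 0xc2)

0: ✓ CMP  NZCV=0011
1: ✓ MOVCS  r1←0x0a
2: · ADDMI
3: ✓ CMP  NZCV=1000
4: ✓ SUBMI  r2←0xf2
5: ✓ MOVCC  r1←0xeb
6: ✓ CMP  NZCV=1010
7: ✓ SUBHI  r0←0xc2
8: · SUBGT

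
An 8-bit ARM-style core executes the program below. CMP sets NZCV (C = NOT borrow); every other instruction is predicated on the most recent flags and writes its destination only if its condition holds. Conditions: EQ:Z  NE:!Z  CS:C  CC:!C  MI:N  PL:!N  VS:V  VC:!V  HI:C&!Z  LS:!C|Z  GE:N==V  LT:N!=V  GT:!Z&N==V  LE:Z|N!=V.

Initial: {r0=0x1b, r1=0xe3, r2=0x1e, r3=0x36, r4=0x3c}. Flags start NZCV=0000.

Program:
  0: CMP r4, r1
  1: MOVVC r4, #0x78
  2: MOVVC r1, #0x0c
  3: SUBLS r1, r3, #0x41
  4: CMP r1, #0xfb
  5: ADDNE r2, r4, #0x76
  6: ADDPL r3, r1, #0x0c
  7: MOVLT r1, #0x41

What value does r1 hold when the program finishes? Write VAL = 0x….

VAL = 0x41

[0] flags=0000 → (cmp)
[1] flags=0000 VC?T → r4=0x78
[2] flags=0000 VC?T → r1=0x0c
[3] flags=0000 LS?T → r1=0xf5
[4] flags=1000 → (cmp)
[5] flags=1000 NE?T → r2=0xee
[6] flags=1000 PL?F → skip
[7] flags=1000 LT?T → r1=0x41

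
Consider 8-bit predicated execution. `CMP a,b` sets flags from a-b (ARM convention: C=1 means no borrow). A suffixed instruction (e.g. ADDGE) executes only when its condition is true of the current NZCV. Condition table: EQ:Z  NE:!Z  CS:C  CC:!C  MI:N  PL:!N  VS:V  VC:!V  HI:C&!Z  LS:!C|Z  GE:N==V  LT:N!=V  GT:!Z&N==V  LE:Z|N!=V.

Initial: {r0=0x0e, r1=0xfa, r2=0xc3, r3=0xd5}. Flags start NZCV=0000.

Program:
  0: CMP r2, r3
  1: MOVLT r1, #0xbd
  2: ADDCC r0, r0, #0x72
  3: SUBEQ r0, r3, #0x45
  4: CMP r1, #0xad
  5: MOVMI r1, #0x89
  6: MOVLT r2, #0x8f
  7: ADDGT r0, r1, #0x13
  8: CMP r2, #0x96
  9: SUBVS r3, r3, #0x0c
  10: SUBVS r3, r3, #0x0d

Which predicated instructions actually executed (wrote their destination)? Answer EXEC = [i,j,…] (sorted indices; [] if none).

EXEC = [1,2,7]

[0] flags=1000 → (cmp)
[1] flags=1000 LT?T → r1=0xbd
[2] flags=1000 CC?T → r0=0x80
[3] flags=1000 EQ?F → skip
[4] flags=0010 → (cmp)
[5] flags=0010 MI?F → skip
[6] flags=0010 LT?F → skip
[7] flags=0010 GT?T → r0=0xd0
[8] flags=0010 → (cmp)
[9] flags=0010 VS?F → skip
[10] flags=0010 VS?F → skip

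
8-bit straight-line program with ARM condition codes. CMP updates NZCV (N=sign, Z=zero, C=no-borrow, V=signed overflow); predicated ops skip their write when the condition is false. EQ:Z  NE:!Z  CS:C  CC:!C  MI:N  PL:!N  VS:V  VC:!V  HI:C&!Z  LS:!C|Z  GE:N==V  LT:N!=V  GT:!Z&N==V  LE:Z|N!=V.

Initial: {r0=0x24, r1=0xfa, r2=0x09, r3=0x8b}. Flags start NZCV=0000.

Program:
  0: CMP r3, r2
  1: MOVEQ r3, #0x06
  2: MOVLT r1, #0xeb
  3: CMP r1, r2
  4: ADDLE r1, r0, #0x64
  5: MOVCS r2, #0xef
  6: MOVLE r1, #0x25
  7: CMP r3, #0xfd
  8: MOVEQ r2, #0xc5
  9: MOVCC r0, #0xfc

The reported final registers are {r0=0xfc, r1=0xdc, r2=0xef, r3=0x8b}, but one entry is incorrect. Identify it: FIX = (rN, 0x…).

[0] flags=1010 → (cmp)
[1] flags=1010 EQ?F → skip
[2] flags=1010 LT?T → r1=0xeb
[3] flags=1010 → (cmp)
[4] flags=1010 LE?T → r1=0x88
[5] flags=1010 CS?T → r2=0xef
[6] flags=1010 LE?T → r1=0x25
[7] flags=1000 → (cmp)
[8] flags=1000 EQ?F → skip
[9] flags=1000 CC?T → r0=0xfc

FIX = (r1, 0x25)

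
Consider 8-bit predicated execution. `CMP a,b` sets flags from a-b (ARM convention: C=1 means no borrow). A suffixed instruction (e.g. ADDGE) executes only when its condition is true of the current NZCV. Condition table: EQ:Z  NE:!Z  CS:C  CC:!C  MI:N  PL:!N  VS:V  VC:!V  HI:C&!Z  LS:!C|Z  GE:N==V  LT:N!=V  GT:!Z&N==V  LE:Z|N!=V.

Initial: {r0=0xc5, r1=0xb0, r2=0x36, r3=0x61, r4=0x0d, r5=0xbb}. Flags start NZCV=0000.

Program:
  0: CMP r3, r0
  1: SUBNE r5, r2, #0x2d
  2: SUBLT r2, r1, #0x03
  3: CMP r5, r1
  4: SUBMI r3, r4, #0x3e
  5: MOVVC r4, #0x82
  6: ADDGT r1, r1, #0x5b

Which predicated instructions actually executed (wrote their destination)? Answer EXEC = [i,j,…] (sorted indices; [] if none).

EXEC = [1,5,6]

0: ✓ CMP  NZCV=1001
1: ✓ SUBNE  r5←0x09
2: · SUBLT
3: ✓ CMP  NZCV=0000
4: · SUBMI
5: ✓ MOVVC  r4←0x82
6: ✓ ADDGT  r1←0x0b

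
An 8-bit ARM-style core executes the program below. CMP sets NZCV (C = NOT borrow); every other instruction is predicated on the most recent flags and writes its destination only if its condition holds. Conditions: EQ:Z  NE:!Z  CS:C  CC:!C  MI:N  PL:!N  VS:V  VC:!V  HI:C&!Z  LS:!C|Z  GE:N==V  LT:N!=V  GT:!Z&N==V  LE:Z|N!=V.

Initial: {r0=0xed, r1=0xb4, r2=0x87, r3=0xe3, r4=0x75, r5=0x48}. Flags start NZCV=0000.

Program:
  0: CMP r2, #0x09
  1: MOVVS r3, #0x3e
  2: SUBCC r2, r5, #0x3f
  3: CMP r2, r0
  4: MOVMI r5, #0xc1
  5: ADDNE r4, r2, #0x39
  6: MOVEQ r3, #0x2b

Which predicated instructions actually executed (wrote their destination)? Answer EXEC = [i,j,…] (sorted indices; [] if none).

EXEC = [1,4,5]

0: ✓ CMP  NZCV=0011
1: ✓ MOVVS  r3←0x3e
2: · SUBCC
3: ✓ CMP  NZCV=1000
4: ✓ MOVMI  r5←0xc1
5: ✓ ADDNE  r4←0xc0
6: · MOVEQ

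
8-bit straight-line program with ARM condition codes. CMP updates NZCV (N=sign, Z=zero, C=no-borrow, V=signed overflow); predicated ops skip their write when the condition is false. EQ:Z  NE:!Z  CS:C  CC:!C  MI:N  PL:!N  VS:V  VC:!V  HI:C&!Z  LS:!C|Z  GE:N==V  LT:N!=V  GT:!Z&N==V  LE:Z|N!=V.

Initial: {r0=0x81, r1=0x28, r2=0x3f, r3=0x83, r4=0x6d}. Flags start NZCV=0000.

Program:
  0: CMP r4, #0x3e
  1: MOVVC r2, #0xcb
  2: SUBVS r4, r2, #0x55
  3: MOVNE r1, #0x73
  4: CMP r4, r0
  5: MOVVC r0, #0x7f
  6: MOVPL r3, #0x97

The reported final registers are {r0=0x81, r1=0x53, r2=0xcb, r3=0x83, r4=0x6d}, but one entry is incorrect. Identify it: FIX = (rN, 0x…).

FIX = (r1, 0x73)

0: ✓ CMP  NZCV=0010
1: ✓ MOVVC  r2←0xcb
2: · SUBVS
3: ✓ MOVNE  r1←0x73
4: ✓ CMP  NZCV=1001
5: · MOVVC
6: · MOVPL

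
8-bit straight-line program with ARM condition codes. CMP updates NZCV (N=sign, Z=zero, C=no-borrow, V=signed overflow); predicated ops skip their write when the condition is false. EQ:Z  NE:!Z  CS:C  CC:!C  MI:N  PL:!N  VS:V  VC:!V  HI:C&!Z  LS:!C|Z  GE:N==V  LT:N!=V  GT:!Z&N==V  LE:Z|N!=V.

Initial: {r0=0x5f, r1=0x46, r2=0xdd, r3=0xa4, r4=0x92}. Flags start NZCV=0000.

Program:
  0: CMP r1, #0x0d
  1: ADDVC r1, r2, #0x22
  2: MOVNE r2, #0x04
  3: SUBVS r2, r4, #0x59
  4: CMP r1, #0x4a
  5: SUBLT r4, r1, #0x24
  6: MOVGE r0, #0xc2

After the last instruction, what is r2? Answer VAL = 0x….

[0] flags=0010 → (cmp)
[1] flags=0010 VC?T → r1=0xff
[2] flags=0010 NE?T → r2=0x04
[3] flags=0010 VS?F → skip
[4] flags=1010 → (cmp)
[5] flags=1010 LT?T → r4=0xdb
[6] flags=1010 GE?F → skip

VAL = 0x04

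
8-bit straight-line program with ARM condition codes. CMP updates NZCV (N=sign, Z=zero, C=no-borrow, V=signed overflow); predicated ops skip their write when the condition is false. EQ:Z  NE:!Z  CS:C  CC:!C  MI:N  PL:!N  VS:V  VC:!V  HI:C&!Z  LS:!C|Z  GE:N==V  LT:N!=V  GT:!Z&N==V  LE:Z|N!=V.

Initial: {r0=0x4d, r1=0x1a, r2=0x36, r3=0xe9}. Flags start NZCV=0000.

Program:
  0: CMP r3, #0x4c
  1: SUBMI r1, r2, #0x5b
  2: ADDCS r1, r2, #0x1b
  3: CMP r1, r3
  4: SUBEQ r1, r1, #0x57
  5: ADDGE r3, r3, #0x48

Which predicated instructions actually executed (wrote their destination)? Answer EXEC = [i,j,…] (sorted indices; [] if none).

0: ✓ CMP  NZCV=1010
1: ✓ SUBMI  r1←0xdb
2: ✓ ADDCS  r1←0x51
3: ✓ CMP  NZCV=0000
4: · SUBEQ
5: ✓ ADDGE  r3←0x31

EXEC = [1,2,5]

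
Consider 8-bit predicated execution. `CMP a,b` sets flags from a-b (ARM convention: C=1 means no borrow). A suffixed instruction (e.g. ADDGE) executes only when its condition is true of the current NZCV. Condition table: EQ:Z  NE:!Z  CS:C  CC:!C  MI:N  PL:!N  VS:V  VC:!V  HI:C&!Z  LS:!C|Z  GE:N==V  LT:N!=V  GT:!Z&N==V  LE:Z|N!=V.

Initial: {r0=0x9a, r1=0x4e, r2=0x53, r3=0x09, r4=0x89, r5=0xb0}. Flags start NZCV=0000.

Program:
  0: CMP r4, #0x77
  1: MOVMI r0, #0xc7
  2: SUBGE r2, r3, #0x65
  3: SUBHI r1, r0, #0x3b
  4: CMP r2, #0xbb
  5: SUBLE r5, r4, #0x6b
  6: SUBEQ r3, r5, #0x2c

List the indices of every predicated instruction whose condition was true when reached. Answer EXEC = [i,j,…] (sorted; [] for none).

0: ✓ CMP  NZCV=0011
1: · MOVMI
2: · SUBGE
3: ✓ SUBHI  r1←0x5f
4: ✓ CMP  NZCV=1001
5: · SUBLE
6: · SUBEQ

EXEC = [3]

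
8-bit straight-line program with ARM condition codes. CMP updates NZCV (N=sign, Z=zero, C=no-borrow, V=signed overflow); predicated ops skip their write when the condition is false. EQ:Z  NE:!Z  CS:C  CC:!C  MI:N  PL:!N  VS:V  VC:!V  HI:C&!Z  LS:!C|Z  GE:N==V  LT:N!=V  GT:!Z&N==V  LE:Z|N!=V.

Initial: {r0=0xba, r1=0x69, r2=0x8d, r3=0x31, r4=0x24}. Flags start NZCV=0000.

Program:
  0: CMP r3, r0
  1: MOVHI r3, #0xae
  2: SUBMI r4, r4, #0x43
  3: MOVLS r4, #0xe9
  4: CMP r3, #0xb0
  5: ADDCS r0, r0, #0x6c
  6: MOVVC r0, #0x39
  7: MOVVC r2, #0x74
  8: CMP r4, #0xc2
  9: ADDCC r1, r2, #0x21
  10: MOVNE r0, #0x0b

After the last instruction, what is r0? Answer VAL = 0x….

[0] flags=0000 → (cmp)
[1] flags=0000 HI?F → skip
[2] flags=0000 MI?F → skip
[3] flags=0000 LS?T → r4=0xe9
[4] flags=1001 → (cmp)
[5] flags=1001 CS?F → skip
[6] flags=1001 VC?F → skip
[7] flags=1001 VC?F → skip
[8] flags=0010 → (cmp)
[9] flags=0010 CC?F → skip
[10] flags=0010 NE?T → r0=0x0b

VAL = 0x0b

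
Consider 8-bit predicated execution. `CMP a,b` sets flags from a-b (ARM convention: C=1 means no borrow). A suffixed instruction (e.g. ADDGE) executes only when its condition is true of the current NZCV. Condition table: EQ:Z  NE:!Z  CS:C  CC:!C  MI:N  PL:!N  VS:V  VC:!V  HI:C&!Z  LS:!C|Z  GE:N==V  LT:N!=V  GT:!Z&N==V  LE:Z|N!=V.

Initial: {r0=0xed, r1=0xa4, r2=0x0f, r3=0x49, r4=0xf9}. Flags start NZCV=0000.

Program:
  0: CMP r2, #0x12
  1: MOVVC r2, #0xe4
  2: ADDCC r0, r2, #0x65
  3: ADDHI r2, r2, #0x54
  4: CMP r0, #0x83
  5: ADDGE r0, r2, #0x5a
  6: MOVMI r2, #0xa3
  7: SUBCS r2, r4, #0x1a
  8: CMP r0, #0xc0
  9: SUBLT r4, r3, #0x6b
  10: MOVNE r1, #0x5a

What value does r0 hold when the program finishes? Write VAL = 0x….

0: ✓ CMP  NZCV=1000
1: ✓ MOVVC  r2←0xe4
2: ✓ ADDCC  r0←0x49
3: · ADDHI
4: ✓ CMP  NZCV=1001
5: ✓ ADDGE  r0←0x3e
6: ✓ MOVMI  r2←0xa3
7: · SUBCS
8: ✓ CMP  NZCV=0000
9: · SUBLT
10: ✓ MOVNE  r1←0x5a

VAL = 0x3e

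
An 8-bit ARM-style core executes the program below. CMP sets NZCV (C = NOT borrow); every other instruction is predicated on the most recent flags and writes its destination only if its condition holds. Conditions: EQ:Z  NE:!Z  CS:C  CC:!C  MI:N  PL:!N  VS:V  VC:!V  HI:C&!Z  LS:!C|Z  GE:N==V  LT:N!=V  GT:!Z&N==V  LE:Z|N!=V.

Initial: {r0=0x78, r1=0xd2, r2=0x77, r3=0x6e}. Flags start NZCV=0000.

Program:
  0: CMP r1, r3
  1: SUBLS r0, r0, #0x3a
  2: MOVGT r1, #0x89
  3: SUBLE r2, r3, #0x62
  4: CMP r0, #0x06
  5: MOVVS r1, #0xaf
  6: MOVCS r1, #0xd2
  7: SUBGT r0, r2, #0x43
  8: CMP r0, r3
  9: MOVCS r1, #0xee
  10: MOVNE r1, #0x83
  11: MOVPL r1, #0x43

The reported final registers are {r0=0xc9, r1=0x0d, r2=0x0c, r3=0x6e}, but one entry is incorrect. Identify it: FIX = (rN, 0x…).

FIX = (r1, 0x43)

[0] flags=0011 → (cmp)
[1] flags=0011 LS?F → skip
[2] flags=0011 GT?F → skip
[3] flags=0011 LE?T → r2=0x0c
[4] flags=0010 → (cmp)
[5] flags=0010 VS?F → skip
[6] flags=0010 CS?T → r1=0xd2
[7] flags=0010 GT?T → r0=0xc9
[8] flags=0011 → (cmp)
[9] flags=0011 CS?T → r1=0xee
[10] flags=0011 NE?T → r1=0x83
[11] flags=0011 PL?T → r1=0x43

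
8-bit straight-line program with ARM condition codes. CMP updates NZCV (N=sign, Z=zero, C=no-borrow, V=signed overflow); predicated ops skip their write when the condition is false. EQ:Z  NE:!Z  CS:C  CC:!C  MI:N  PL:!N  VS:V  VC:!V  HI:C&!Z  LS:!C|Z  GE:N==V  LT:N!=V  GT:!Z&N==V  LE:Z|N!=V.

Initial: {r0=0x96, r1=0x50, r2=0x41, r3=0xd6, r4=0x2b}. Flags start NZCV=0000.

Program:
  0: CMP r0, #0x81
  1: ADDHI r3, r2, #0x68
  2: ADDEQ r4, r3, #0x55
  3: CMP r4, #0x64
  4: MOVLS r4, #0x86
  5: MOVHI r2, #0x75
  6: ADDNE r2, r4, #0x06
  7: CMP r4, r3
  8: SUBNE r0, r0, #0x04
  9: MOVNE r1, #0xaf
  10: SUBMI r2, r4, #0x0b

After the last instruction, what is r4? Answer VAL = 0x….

[0] flags=0010 → (cmp)
[1] flags=0010 HI?T → r3=0xa9
[2] flags=0010 EQ?F → skip
[3] flags=1000 → (cmp)
[4] flags=1000 LS?T → r4=0x86
[5] flags=1000 HI?F → skip
[6] flags=1000 NE?T → r2=0x8c
[7] flags=1000 → (cmp)
[8] flags=1000 NE?T → r0=0x92
[9] flags=1000 NE?T → r1=0xaf
[10] flags=1000 MI?T → r2=0x7b

VAL = 0x86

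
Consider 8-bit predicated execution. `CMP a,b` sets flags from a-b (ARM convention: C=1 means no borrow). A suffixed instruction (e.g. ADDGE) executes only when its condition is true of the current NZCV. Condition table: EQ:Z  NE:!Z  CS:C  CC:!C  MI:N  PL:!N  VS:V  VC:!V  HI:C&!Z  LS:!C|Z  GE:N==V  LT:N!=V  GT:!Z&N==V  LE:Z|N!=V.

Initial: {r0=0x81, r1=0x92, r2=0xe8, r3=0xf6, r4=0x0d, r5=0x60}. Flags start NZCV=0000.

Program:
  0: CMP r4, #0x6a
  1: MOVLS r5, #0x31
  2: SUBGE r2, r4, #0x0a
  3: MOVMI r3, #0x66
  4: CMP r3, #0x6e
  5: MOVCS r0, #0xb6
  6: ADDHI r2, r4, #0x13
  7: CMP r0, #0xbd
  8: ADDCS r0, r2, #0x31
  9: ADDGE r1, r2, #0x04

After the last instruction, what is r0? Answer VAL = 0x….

VAL = 0x81

0: ✓ CMP  NZCV=1000
1: ✓ MOVLS  r5←0x31
2: · SUBGE
3: ✓ MOVMI  r3←0x66
4: ✓ CMP  NZCV=1000
5: · MOVCS
6: · ADDHI
7: ✓ CMP  NZCV=1000
8: · ADDCS
9: · ADDGE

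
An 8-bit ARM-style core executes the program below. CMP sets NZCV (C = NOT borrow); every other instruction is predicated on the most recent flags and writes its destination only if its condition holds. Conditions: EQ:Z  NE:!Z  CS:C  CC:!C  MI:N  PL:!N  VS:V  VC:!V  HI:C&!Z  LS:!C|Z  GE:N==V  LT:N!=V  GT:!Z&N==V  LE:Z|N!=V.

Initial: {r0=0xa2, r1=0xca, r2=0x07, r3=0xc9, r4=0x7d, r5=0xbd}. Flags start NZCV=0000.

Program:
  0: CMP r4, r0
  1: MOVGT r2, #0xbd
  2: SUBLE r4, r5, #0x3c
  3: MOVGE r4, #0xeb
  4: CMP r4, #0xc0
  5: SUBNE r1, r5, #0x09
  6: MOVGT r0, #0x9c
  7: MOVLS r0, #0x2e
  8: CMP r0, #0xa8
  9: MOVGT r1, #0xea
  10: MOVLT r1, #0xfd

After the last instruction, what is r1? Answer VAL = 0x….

VAL = 0xfd

[0] flags=1001 → (cmp)
[1] flags=1001 GT?T → r2=0xbd
[2] flags=1001 LE?F → skip
[3] flags=1001 GE?T → r4=0xeb
[4] flags=0010 → (cmp)
[5] flags=0010 NE?T → r1=0xb4
[6] flags=0010 GT?T → r0=0x9c
[7] flags=0010 LS?F → skip
[8] flags=1000 → (cmp)
[9] flags=1000 GT?F → skip
[10] flags=1000 LT?T → r1=0xfd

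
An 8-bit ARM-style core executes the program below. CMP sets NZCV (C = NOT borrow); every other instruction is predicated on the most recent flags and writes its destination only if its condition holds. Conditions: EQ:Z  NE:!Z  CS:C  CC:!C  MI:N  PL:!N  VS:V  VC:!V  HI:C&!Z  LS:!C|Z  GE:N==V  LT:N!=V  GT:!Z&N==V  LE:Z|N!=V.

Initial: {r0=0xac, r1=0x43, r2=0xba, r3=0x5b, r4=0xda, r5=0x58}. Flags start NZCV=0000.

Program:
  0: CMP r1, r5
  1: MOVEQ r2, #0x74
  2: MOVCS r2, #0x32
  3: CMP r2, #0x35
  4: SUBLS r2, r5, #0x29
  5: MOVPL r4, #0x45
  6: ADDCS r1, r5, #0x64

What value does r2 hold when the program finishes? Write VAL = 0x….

[0] flags=1000 → (cmp)
[1] flags=1000 EQ?F → skip
[2] flags=1000 CS?F → skip
[3] flags=1010 → (cmp)
[4] flags=1010 LS?F → skip
[5] flags=1010 PL?F → skip
[6] flags=1010 CS?T → r1=0xbc

VAL = 0xba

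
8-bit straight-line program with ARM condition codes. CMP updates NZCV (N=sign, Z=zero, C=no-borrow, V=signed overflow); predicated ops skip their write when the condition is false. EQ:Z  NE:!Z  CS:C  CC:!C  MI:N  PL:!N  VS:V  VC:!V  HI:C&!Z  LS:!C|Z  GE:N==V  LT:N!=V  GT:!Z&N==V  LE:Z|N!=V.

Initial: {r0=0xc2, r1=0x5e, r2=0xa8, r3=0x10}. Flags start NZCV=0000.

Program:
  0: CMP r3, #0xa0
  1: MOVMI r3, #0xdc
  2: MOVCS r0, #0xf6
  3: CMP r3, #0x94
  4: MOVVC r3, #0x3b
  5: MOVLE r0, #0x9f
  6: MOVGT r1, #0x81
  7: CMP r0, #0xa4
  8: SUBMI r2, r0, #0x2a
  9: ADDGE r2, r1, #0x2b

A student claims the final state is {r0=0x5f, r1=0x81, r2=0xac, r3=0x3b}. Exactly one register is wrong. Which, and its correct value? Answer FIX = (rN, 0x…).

0: ✓ CMP  NZCV=0000
1: · MOVMI
2: · MOVCS
3: ✓ CMP  NZCV=0000
4: ✓ MOVVC  r3←0x3b
5: · MOVLE
6: ✓ MOVGT  r1←0x81
7: ✓ CMP  NZCV=0010
8: · SUBMI
9: ✓ ADDGE  r2←0xac

FIX = (r0, 0xc2)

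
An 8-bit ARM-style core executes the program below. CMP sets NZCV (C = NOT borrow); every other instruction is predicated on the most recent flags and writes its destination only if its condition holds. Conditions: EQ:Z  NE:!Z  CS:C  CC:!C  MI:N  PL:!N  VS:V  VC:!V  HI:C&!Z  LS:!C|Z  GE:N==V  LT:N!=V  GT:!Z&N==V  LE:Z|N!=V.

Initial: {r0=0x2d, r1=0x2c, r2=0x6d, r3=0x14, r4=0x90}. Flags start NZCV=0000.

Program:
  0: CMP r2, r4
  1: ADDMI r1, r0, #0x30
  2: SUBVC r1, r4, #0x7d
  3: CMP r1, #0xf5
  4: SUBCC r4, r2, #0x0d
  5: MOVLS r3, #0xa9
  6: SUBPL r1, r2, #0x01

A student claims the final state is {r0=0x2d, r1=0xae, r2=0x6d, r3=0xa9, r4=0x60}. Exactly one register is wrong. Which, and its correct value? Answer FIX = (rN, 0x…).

FIX = (r1, 0x6c)

0: ✓ CMP  NZCV=1001
1: ✓ ADDMI  r1←0x5d
2: · SUBVC
3: ✓ CMP  NZCV=0000
4: ✓ SUBCC  r4←0x60
5: ✓ MOVLS  r3←0xa9
6: ✓ SUBPL  r1←0x6c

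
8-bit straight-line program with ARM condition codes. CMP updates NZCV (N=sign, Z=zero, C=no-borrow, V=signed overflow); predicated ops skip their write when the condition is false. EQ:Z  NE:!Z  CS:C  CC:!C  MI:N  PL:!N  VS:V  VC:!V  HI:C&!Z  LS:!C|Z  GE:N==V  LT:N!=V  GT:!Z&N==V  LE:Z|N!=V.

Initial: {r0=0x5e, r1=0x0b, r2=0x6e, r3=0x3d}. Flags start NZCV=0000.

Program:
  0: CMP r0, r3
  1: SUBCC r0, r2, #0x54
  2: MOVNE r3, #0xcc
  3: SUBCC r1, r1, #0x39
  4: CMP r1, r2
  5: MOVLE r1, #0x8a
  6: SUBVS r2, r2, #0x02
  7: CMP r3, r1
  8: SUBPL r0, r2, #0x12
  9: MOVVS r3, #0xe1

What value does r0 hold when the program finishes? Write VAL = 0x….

0: ✓ CMP  NZCV=0010
1: · SUBCC
2: ✓ MOVNE  r3←0xcc
3: · SUBCC
4: ✓ CMP  NZCV=1000
5: ✓ MOVLE  r1←0x8a
6: · SUBVS
7: ✓ CMP  NZCV=0010
8: ✓ SUBPL  r0←0x5c
9: · MOVVS

VAL = 0x5c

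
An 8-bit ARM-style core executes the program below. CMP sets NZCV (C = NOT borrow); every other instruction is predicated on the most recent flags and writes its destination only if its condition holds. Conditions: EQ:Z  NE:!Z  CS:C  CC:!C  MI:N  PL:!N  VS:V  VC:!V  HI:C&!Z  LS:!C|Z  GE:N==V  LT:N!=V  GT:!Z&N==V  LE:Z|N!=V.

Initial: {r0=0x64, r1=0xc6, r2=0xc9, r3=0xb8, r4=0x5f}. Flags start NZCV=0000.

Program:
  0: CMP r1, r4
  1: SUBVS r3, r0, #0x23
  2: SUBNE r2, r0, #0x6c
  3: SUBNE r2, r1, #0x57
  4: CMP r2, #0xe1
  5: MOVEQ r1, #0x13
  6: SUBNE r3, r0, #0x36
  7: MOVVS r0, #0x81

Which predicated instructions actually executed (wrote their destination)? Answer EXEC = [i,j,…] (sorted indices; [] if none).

EXEC = [1,2,3,6,7]

[0] flags=0011 → (cmp)
[1] flags=0011 VS?T → r3=0x41
[2] flags=0011 NE?T → r2=0xf8
[3] flags=0011 NE?T → r2=0x6f
[4] flags=1001 → (cmp)
[5] flags=1001 EQ?F → skip
[6] flags=1001 NE?T → r3=0x2e
[7] flags=1001 VS?T → r0=0x81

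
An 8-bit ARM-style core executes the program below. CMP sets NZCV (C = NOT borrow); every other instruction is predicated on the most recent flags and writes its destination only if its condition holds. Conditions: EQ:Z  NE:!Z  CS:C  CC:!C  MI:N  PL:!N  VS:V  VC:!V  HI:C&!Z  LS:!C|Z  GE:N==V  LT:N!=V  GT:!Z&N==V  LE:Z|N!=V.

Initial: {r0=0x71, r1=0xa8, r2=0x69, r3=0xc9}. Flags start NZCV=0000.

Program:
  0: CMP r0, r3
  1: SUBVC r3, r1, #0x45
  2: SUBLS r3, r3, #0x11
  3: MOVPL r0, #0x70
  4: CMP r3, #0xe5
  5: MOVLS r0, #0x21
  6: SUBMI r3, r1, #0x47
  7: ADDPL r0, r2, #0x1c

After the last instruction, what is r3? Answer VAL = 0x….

0: ✓ CMP  NZCV=1001
1: · SUBVC
2: ✓ SUBLS  r3←0xb8
3: · MOVPL
4: ✓ CMP  NZCV=1000
5: ✓ MOVLS  r0←0x21
6: ✓ SUBMI  r3←0x61
7: · ADDPL

VAL = 0x61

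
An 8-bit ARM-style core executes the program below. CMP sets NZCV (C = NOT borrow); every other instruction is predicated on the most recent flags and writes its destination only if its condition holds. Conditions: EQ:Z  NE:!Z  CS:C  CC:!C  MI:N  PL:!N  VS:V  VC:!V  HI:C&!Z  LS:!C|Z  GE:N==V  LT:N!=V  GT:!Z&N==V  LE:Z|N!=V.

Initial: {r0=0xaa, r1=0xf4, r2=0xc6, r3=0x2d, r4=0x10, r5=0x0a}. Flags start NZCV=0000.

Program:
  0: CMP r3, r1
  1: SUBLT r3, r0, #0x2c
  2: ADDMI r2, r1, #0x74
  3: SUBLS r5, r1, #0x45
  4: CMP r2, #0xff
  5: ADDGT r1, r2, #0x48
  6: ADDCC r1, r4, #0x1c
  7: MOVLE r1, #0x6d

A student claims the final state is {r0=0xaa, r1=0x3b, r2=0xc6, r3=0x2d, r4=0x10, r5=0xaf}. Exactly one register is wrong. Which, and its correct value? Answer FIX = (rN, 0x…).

0: ✓ CMP  NZCV=0000
1: · SUBLT
2: · ADDMI
3: ✓ SUBLS  r5←0xaf
4: ✓ CMP  NZCV=1000
5: · ADDGT
6: ✓ ADDCC  r1←0x2c
7: ✓ MOVLE  r1←0x6d

FIX = (r1, 0x6d)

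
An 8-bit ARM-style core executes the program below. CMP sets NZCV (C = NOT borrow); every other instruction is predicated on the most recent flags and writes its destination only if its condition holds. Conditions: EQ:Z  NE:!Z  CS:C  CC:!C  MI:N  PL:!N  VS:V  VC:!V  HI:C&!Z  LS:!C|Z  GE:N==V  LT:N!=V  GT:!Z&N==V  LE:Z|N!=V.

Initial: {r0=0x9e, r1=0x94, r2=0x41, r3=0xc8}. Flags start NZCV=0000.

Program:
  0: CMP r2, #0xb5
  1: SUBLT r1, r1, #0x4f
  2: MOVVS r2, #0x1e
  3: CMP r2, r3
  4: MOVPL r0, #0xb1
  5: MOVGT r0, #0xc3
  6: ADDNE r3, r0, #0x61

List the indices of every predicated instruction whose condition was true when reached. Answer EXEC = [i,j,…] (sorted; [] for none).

0: ✓ CMP  NZCV=1001
1: · SUBLT
2: ✓ MOVVS  r2←0x1e
3: ✓ CMP  NZCV=0000
4: ✓ MOVPL  r0←0xb1
5: ✓ MOVGT  r0←0xc3
6: ✓ ADDNE  r3←0x24

EXEC = [2,4,5,6]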